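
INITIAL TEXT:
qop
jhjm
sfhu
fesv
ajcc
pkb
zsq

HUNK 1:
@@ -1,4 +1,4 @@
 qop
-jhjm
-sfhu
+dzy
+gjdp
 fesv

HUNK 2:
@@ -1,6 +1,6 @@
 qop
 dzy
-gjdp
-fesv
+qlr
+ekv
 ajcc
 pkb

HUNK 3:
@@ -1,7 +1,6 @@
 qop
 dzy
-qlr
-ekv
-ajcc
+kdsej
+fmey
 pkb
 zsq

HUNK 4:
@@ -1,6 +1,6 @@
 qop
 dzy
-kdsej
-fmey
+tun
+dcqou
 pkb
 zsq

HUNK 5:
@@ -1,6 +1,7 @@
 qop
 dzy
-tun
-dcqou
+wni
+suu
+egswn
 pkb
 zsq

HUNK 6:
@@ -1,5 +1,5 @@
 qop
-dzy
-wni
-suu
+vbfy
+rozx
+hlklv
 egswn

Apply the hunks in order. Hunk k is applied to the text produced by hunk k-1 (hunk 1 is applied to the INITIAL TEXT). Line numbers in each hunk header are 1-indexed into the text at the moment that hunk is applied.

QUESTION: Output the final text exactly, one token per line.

Answer: qop
vbfy
rozx
hlklv
egswn
pkb
zsq

Derivation:
Hunk 1: at line 1 remove [jhjm,sfhu] add [dzy,gjdp] -> 7 lines: qop dzy gjdp fesv ajcc pkb zsq
Hunk 2: at line 1 remove [gjdp,fesv] add [qlr,ekv] -> 7 lines: qop dzy qlr ekv ajcc pkb zsq
Hunk 3: at line 1 remove [qlr,ekv,ajcc] add [kdsej,fmey] -> 6 lines: qop dzy kdsej fmey pkb zsq
Hunk 4: at line 1 remove [kdsej,fmey] add [tun,dcqou] -> 6 lines: qop dzy tun dcqou pkb zsq
Hunk 5: at line 1 remove [tun,dcqou] add [wni,suu,egswn] -> 7 lines: qop dzy wni suu egswn pkb zsq
Hunk 6: at line 1 remove [dzy,wni,suu] add [vbfy,rozx,hlklv] -> 7 lines: qop vbfy rozx hlklv egswn pkb zsq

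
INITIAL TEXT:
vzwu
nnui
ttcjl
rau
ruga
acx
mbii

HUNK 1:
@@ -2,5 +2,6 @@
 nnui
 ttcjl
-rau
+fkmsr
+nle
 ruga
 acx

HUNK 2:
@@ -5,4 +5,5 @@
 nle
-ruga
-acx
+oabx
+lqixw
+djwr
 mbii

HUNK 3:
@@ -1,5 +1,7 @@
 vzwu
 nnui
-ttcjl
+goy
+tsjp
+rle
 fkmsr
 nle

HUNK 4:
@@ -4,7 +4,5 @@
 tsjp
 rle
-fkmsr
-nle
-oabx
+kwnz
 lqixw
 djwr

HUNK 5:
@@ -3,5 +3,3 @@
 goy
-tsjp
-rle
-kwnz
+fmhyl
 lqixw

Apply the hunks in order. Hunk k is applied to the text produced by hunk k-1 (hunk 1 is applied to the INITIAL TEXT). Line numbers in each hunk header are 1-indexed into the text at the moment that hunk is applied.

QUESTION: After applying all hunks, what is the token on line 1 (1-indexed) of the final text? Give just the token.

Answer: vzwu

Derivation:
Hunk 1: at line 2 remove [rau] add [fkmsr,nle] -> 8 lines: vzwu nnui ttcjl fkmsr nle ruga acx mbii
Hunk 2: at line 5 remove [ruga,acx] add [oabx,lqixw,djwr] -> 9 lines: vzwu nnui ttcjl fkmsr nle oabx lqixw djwr mbii
Hunk 3: at line 1 remove [ttcjl] add [goy,tsjp,rle] -> 11 lines: vzwu nnui goy tsjp rle fkmsr nle oabx lqixw djwr mbii
Hunk 4: at line 4 remove [fkmsr,nle,oabx] add [kwnz] -> 9 lines: vzwu nnui goy tsjp rle kwnz lqixw djwr mbii
Hunk 5: at line 3 remove [tsjp,rle,kwnz] add [fmhyl] -> 7 lines: vzwu nnui goy fmhyl lqixw djwr mbii
Final line 1: vzwu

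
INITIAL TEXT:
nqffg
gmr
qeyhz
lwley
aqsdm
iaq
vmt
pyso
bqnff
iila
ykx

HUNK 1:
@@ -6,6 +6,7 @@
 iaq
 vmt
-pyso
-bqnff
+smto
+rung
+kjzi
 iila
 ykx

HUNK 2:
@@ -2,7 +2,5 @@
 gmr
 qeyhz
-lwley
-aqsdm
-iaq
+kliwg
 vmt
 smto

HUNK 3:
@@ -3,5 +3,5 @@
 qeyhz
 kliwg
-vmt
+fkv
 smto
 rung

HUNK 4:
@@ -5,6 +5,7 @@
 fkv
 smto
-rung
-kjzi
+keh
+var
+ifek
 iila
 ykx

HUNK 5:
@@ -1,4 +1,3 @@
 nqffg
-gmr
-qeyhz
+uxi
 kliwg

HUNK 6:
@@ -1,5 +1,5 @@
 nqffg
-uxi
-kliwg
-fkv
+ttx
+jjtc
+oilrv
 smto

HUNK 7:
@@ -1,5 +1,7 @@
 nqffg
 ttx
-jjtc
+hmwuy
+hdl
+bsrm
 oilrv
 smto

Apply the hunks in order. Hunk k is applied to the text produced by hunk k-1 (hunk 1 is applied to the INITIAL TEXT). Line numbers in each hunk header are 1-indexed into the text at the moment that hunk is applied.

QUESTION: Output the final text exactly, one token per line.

Answer: nqffg
ttx
hmwuy
hdl
bsrm
oilrv
smto
keh
var
ifek
iila
ykx

Derivation:
Hunk 1: at line 6 remove [pyso,bqnff] add [smto,rung,kjzi] -> 12 lines: nqffg gmr qeyhz lwley aqsdm iaq vmt smto rung kjzi iila ykx
Hunk 2: at line 2 remove [lwley,aqsdm,iaq] add [kliwg] -> 10 lines: nqffg gmr qeyhz kliwg vmt smto rung kjzi iila ykx
Hunk 3: at line 3 remove [vmt] add [fkv] -> 10 lines: nqffg gmr qeyhz kliwg fkv smto rung kjzi iila ykx
Hunk 4: at line 5 remove [rung,kjzi] add [keh,var,ifek] -> 11 lines: nqffg gmr qeyhz kliwg fkv smto keh var ifek iila ykx
Hunk 5: at line 1 remove [gmr,qeyhz] add [uxi] -> 10 lines: nqffg uxi kliwg fkv smto keh var ifek iila ykx
Hunk 6: at line 1 remove [uxi,kliwg,fkv] add [ttx,jjtc,oilrv] -> 10 lines: nqffg ttx jjtc oilrv smto keh var ifek iila ykx
Hunk 7: at line 1 remove [jjtc] add [hmwuy,hdl,bsrm] -> 12 lines: nqffg ttx hmwuy hdl bsrm oilrv smto keh var ifek iila ykx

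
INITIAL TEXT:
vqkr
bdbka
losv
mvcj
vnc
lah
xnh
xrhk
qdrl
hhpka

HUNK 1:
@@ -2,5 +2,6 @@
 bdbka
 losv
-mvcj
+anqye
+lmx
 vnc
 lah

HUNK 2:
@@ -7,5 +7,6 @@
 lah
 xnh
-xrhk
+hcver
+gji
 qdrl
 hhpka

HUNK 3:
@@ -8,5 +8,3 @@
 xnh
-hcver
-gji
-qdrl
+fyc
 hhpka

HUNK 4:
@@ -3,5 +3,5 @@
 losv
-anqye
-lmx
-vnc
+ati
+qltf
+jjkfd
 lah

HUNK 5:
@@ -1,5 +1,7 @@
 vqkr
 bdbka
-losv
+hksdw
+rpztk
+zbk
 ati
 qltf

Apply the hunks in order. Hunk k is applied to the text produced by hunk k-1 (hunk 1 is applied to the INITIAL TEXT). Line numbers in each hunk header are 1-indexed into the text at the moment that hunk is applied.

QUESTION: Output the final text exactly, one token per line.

Hunk 1: at line 2 remove [mvcj] add [anqye,lmx] -> 11 lines: vqkr bdbka losv anqye lmx vnc lah xnh xrhk qdrl hhpka
Hunk 2: at line 7 remove [xrhk] add [hcver,gji] -> 12 lines: vqkr bdbka losv anqye lmx vnc lah xnh hcver gji qdrl hhpka
Hunk 3: at line 8 remove [hcver,gji,qdrl] add [fyc] -> 10 lines: vqkr bdbka losv anqye lmx vnc lah xnh fyc hhpka
Hunk 4: at line 3 remove [anqye,lmx,vnc] add [ati,qltf,jjkfd] -> 10 lines: vqkr bdbka losv ati qltf jjkfd lah xnh fyc hhpka
Hunk 5: at line 1 remove [losv] add [hksdw,rpztk,zbk] -> 12 lines: vqkr bdbka hksdw rpztk zbk ati qltf jjkfd lah xnh fyc hhpka

Answer: vqkr
bdbka
hksdw
rpztk
zbk
ati
qltf
jjkfd
lah
xnh
fyc
hhpka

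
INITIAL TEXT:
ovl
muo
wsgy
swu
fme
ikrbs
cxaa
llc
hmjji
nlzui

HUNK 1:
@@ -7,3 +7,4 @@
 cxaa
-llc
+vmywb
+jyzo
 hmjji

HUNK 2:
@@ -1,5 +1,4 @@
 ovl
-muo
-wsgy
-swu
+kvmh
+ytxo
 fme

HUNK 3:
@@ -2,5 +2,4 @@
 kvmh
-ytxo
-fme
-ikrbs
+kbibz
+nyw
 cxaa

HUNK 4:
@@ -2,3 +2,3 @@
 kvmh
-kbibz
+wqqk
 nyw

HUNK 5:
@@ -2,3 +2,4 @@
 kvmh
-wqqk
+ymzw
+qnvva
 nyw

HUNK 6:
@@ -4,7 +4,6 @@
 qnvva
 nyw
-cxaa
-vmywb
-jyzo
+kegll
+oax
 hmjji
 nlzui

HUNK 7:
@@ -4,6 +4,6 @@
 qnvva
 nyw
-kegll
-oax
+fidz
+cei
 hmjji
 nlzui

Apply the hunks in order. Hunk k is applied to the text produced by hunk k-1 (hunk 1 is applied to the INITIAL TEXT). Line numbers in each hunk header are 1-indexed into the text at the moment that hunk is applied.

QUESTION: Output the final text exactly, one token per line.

Hunk 1: at line 7 remove [llc] add [vmywb,jyzo] -> 11 lines: ovl muo wsgy swu fme ikrbs cxaa vmywb jyzo hmjji nlzui
Hunk 2: at line 1 remove [muo,wsgy,swu] add [kvmh,ytxo] -> 10 lines: ovl kvmh ytxo fme ikrbs cxaa vmywb jyzo hmjji nlzui
Hunk 3: at line 2 remove [ytxo,fme,ikrbs] add [kbibz,nyw] -> 9 lines: ovl kvmh kbibz nyw cxaa vmywb jyzo hmjji nlzui
Hunk 4: at line 2 remove [kbibz] add [wqqk] -> 9 lines: ovl kvmh wqqk nyw cxaa vmywb jyzo hmjji nlzui
Hunk 5: at line 2 remove [wqqk] add [ymzw,qnvva] -> 10 lines: ovl kvmh ymzw qnvva nyw cxaa vmywb jyzo hmjji nlzui
Hunk 6: at line 4 remove [cxaa,vmywb,jyzo] add [kegll,oax] -> 9 lines: ovl kvmh ymzw qnvva nyw kegll oax hmjji nlzui
Hunk 7: at line 4 remove [kegll,oax] add [fidz,cei] -> 9 lines: ovl kvmh ymzw qnvva nyw fidz cei hmjji nlzui

Answer: ovl
kvmh
ymzw
qnvva
nyw
fidz
cei
hmjji
nlzui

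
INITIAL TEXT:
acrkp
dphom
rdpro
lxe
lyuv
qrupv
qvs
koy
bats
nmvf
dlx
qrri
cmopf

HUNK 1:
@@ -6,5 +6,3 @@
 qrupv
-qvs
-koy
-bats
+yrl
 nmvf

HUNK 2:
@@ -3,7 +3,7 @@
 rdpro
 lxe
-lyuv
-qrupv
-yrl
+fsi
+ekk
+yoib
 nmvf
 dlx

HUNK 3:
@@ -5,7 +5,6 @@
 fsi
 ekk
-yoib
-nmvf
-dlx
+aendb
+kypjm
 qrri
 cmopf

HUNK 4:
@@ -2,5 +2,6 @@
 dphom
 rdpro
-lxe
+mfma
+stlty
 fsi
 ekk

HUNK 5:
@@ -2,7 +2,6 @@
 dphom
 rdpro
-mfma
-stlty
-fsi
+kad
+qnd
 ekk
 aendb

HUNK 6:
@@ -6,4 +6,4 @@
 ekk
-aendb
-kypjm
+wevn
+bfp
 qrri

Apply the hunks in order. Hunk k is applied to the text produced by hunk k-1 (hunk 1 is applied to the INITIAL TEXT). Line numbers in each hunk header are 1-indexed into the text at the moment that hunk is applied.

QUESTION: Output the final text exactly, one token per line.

Answer: acrkp
dphom
rdpro
kad
qnd
ekk
wevn
bfp
qrri
cmopf

Derivation:
Hunk 1: at line 6 remove [qvs,koy,bats] add [yrl] -> 11 lines: acrkp dphom rdpro lxe lyuv qrupv yrl nmvf dlx qrri cmopf
Hunk 2: at line 3 remove [lyuv,qrupv,yrl] add [fsi,ekk,yoib] -> 11 lines: acrkp dphom rdpro lxe fsi ekk yoib nmvf dlx qrri cmopf
Hunk 3: at line 5 remove [yoib,nmvf,dlx] add [aendb,kypjm] -> 10 lines: acrkp dphom rdpro lxe fsi ekk aendb kypjm qrri cmopf
Hunk 4: at line 2 remove [lxe] add [mfma,stlty] -> 11 lines: acrkp dphom rdpro mfma stlty fsi ekk aendb kypjm qrri cmopf
Hunk 5: at line 2 remove [mfma,stlty,fsi] add [kad,qnd] -> 10 lines: acrkp dphom rdpro kad qnd ekk aendb kypjm qrri cmopf
Hunk 6: at line 6 remove [aendb,kypjm] add [wevn,bfp] -> 10 lines: acrkp dphom rdpro kad qnd ekk wevn bfp qrri cmopf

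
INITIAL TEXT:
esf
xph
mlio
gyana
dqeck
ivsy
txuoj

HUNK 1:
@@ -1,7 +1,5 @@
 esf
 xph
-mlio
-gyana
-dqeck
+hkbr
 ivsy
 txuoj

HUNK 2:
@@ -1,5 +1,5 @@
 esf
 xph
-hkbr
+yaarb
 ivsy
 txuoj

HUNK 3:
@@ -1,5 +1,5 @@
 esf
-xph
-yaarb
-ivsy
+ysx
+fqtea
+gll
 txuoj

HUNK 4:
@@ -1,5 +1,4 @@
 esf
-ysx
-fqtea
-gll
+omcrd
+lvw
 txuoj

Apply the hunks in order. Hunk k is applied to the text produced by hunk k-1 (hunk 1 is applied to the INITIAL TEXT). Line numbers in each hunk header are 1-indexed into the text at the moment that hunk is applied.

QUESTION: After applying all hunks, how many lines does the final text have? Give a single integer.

Hunk 1: at line 1 remove [mlio,gyana,dqeck] add [hkbr] -> 5 lines: esf xph hkbr ivsy txuoj
Hunk 2: at line 1 remove [hkbr] add [yaarb] -> 5 lines: esf xph yaarb ivsy txuoj
Hunk 3: at line 1 remove [xph,yaarb,ivsy] add [ysx,fqtea,gll] -> 5 lines: esf ysx fqtea gll txuoj
Hunk 4: at line 1 remove [ysx,fqtea,gll] add [omcrd,lvw] -> 4 lines: esf omcrd lvw txuoj
Final line count: 4

Answer: 4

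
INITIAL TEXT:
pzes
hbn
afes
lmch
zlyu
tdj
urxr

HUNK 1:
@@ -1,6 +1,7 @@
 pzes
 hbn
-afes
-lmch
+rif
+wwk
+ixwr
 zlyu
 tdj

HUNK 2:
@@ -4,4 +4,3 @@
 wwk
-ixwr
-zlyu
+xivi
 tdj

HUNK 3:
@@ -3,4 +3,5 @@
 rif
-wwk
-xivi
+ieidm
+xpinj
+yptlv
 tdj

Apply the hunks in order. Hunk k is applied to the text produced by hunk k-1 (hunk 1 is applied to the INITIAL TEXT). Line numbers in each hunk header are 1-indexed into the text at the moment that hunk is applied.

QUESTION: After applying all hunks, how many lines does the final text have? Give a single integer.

Answer: 8

Derivation:
Hunk 1: at line 1 remove [afes,lmch] add [rif,wwk,ixwr] -> 8 lines: pzes hbn rif wwk ixwr zlyu tdj urxr
Hunk 2: at line 4 remove [ixwr,zlyu] add [xivi] -> 7 lines: pzes hbn rif wwk xivi tdj urxr
Hunk 3: at line 3 remove [wwk,xivi] add [ieidm,xpinj,yptlv] -> 8 lines: pzes hbn rif ieidm xpinj yptlv tdj urxr
Final line count: 8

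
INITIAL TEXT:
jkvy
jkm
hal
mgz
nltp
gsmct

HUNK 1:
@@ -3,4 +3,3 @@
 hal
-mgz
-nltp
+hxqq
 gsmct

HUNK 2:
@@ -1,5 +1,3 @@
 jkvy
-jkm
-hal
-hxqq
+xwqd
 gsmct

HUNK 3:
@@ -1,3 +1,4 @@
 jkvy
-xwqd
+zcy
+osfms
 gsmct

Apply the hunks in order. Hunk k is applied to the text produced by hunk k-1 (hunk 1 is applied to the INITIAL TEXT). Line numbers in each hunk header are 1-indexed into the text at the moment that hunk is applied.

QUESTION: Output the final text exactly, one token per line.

Answer: jkvy
zcy
osfms
gsmct

Derivation:
Hunk 1: at line 3 remove [mgz,nltp] add [hxqq] -> 5 lines: jkvy jkm hal hxqq gsmct
Hunk 2: at line 1 remove [jkm,hal,hxqq] add [xwqd] -> 3 lines: jkvy xwqd gsmct
Hunk 3: at line 1 remove [xwqd] add [zcy,osfms] -> 4 lines: jkvy zcy osfms gsmct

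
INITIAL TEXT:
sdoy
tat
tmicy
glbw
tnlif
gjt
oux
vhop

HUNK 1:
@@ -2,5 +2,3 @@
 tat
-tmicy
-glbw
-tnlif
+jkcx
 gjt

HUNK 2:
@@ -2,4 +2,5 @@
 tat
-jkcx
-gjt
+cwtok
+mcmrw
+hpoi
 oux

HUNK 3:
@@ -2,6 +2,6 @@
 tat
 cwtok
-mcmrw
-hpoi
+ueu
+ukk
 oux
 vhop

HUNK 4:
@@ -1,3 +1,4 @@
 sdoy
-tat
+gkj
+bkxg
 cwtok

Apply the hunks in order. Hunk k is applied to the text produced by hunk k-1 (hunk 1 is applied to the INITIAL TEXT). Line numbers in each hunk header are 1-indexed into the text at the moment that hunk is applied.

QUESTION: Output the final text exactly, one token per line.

Answer: sdoy
gkj
bkxg
cwtok
ueu
ukk
oux
vhop

Derivation:
Hunk 1: at line 2 remove [tmicy,glbw,tnlif] add [jkcx] -> 6 lines: sdoy tat jkcx gjt oux vhop
Hunk 2: at line 2 remove [jkcx,gjt] add [cwtok,mcmrw,hpoi] -> 7 lines: sdoy tat cwtok mcmrw hpoi oux vhop
Hunk 3: at line 2 remove [mcmrw,hpoi] add [ueu,ukk] -> 7 lines: sdoy tat cwtok ueu ukk oux vhop
Hunk 4: at line 1 remove [tat] add [gkj,bkxg] -> 8 lines: sdoy gkj bkxg cwtok ueu ukk oux vhop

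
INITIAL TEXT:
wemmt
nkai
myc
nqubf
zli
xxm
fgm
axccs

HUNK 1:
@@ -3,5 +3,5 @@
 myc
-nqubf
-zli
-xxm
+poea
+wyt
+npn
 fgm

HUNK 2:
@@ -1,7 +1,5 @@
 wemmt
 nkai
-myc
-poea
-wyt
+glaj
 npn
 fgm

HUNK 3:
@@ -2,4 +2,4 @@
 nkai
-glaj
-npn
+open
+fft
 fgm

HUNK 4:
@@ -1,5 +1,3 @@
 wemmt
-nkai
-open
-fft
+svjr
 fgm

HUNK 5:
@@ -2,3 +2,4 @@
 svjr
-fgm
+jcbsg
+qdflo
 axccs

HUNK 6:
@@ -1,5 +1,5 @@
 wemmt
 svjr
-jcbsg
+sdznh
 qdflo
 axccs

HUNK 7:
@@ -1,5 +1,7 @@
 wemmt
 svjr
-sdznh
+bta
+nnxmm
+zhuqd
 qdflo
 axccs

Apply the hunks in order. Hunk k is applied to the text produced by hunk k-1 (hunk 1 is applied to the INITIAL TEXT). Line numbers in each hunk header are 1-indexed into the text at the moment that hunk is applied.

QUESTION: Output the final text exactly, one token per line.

Answer: wemmt
svjr
bta
nnxmm
zhuqd
qdflo
axccs

Derivation:
Hunk 1: at line 3 remove [nqubf,zli,xxm] add [poea,wyt,npn] -> 8 lines: wemmt nkai myc poea wyt npn fgm axccs
Hunk 2: at line 1 remove [myc,poea,wyt] add [glaj] -> 6 lines: wemmt nkai glaj npn fgm axccs
Hunk 3: at line 2 remove [glaj,npn] add [open,fft] -> 6 lines: wemmt nkai open fft fgm axccs
Hunk 4: at line 1 remove [nkai,open,fft] add [svjr] -> 4 lines: wemmt svjr fgm axccs
Hunk 5: at line 2 remove [fgm] add [jcbsg,qdflo] -> 5 lines: wemmt svjr jcbsg qdflo axccs
Hunk 6: at line 1 remove [jcbsg] add [sdznh] -> 5 lines: wemmt svjr sdznh qdflo axccs
Hunk 7: at line 1 remove [sdznh] add [bta,nnxmm,zhuqd] -> 7 lines: wemmt svjr bta nnxmm zhuqd qdflo axccs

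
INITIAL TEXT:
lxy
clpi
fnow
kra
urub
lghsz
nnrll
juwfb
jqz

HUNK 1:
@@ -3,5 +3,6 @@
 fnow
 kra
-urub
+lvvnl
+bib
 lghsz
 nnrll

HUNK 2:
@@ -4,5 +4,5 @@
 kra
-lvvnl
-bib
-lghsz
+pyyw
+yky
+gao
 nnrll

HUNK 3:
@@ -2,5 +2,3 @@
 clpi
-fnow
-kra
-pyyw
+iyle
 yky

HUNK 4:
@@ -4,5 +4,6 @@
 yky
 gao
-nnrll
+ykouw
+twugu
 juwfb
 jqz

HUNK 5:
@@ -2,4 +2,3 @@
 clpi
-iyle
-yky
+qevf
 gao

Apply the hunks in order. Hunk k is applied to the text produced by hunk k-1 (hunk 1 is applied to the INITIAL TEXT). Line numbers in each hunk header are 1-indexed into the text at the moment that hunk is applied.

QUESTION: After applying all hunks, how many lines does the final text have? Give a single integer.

Hunk 1: at line 3 remove [urub] add [lvvnl,bib] -> 10 lines: lxy clpi fnow kra lvvnl bib lghsz nnrll juwfb jqz
Hunk 2: at line 4 remove [lvvnl,bib,lghsz] add [pyyw,yky,gao] -> 10 lines: lxy clpi fnow kra pyyw yky gao nnrll juwfb jqz
Hunk 3: at line 2 remove [fnow,kra,pyyw] add [iyle] -> 8 lines: lxy clpi iyle yky gao nnrll juwfb jqz
Hunk 4: at line 4 remove [nnrll] add [ykouw,twugu] -> 9 lines: lxy clpi iyle yky gao ykouw twugu juwfb jqz
Hunk 5: at line 2 remove [iyle,yky] add [qevf] -> 8 lines: lxy clpi qevf gao ykouw twugu juwfb jqz
Final line count: 8

Answer: 8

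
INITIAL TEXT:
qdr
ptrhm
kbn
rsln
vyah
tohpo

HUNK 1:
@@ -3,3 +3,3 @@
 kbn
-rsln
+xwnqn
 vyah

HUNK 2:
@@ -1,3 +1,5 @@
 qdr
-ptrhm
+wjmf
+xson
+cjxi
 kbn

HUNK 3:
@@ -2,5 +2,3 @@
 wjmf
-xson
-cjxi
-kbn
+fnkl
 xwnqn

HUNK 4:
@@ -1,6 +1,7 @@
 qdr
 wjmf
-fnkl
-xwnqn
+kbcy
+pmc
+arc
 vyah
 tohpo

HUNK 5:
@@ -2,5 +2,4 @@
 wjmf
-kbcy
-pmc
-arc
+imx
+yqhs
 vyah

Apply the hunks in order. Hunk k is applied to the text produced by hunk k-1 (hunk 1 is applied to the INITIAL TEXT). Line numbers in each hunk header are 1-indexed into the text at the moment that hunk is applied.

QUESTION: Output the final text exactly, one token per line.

Hunk 1: at line 3 remove [rsln] add [xwnqn] -> 6 lines: qdr ptrhm kbn xwnqn vyah tohpo
Hunk 2: at line 1 remove [ptrhm] add [wjmf,xson,cjxi] -> 8 lines: qdr wjmf xson cjxi kbn xwnqn vyah tohpo
Hunk 3: at line 2 remove [xson,cjxi,kbn] add [fnkl] -> 6 lines: qdr wjmf fnkl xwnqn vyah tohpo
Hunk 4: at line 1 remove [fnkl,xwnqn] add [kbcy,pmc,arc] -> 7 lines: qdr wjmf kbcy pmc arc vyah tohpo
Hunk 5: at line 2 remove [kbcy,pmc,arc] add [imx,yqhs] -> 6 lines: qdr wjmf imx yqhs vyah tohpo

Answer: qdr
wjmf
imx
yqhs
vyah
tohpo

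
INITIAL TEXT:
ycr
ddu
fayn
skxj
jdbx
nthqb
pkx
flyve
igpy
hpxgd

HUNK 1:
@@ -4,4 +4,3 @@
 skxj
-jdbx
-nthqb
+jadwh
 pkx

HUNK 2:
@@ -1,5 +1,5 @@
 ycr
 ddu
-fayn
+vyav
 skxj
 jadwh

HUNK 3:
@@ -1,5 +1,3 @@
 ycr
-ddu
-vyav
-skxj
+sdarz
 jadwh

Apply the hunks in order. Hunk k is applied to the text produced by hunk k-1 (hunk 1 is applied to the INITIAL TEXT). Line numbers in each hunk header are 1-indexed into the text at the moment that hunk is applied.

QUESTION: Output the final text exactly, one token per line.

Hunk 1: at line 4 remove [jdbx,nthqb] add [jadwh] -> 9 lines: ycr ddu fayn skxj jadwh pkx flyve igpy hpxgd
Hunk 2: at line 1 remove [fayn] add [vyav] -> 9 lines: ycr ddu vyav skxj jadwh pkx flyve igpy hpxgd
Hunk 3: at line 1 remove [ddu,vyav,skxj] add [sdarz] -> 7 lines: ycr sdarz jadwh pkx flyve igpy hpxgd

Answer: ycr
sdarz
jadwh
pkx
flyve
igpy
hpxgd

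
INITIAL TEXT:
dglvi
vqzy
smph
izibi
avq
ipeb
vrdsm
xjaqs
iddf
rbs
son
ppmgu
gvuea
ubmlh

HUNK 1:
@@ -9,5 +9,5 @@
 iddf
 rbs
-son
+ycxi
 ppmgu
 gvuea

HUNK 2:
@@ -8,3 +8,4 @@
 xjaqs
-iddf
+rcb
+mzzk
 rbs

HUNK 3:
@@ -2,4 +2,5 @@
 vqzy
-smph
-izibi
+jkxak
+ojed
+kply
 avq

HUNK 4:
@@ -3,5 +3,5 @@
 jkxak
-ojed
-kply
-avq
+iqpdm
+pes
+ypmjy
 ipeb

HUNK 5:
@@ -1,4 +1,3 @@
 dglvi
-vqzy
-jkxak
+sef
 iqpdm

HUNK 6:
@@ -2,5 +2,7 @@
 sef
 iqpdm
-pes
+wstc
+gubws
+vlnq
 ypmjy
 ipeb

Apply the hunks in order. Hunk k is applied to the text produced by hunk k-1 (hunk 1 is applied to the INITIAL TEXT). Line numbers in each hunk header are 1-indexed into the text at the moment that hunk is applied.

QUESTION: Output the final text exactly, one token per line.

Answer: dglvi
sef
iqpdm
wstc
gubws
vlnq
ypmjy
ipeb
vrdsm
xjaqs
rcb
mzzk
rbs
ycxi
ppmgu
gvuea
ubmlh

Derivation:
Hunk 1: at line 9 remove [son] add [ycxi] -> 14 lines: dglvi vqzy smph izibi avq ipeb vrdsm xjaqs iddf rbs ycxi ppmgu gvuea ubmlh
Hunk 2: at line 8 remove [iddf] add [rcb,mzzk] -> 15 lines: dglvi vqzy smph izibi avq ipeb vrdsm xjaqs rcb mzzk rbs ycxi ppmgu gvuea ubmlh
Hunk 3: at line 2 remove [smph,izibi] add [jkxak,ojed,kply] -> 16 lines: dglvi vqzy jkxak ojed kply avq ipeb vrdsm xjaqs rcb mzzk rbs ycxi ppmgu gvuea ubmlh
Hunk 4: at line 3 remove [ojed,kply,avq] add [iqpdm,pes,ypmjy] -> 16 lines: dglvi vqzy jkxak iqpdm pes ypmjy ipeb vrdsm xjaqs rcb mzzk rbs ycxi ppmgu gvuea ubmlh
Hunk 5: at line 1 remove [vqzy,jkxak] add [sef] -> 15 lines: dglvi sef iqpdm pes ypmjy ipeb vrdsm xjaqs rcb mzzk rbs ycxi ppmgu gvuea ubmlh
Hunk 6: at line 2 remove [pes] add [wstc,gubws,vlnq] -> 17 lines: dglvi sef iqpdm wstc gubws vlnq ypmjy ipeb vrdsm xjaqs rcb mzzk rbs ycxi ppmgu gvuea ubmlh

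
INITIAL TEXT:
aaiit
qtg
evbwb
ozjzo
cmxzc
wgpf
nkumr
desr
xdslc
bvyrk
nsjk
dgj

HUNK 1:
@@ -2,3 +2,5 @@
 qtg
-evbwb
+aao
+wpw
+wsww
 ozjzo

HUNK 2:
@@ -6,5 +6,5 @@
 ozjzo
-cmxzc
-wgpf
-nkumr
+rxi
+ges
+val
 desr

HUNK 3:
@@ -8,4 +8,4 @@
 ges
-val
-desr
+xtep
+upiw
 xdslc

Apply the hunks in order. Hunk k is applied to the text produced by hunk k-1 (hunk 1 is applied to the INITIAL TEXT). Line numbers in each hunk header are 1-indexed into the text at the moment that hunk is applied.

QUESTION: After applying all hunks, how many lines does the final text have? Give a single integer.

Answer: 14

Derivation:
Hunk 1: at line 2 remove [evbwb] add [aao,wpw,wsww] -> 14 lines: aaiit qtg aao wpw wsww ozjzo cmxzc wgpf nkumr desr xdslc bvyrk nsjk dgj
Hunk 2: at line 6 remove [cmxzc,wgpf,nkumr] add [rxi,ges,val] -> 14 lines: aaiit qtg aao wpw wsww ozjzo rxi ges val desr xdslc bvyrk nsjk dgj
Hunk 3: at line 8 remove [val,desr] add [xtep,upiw] -> 14 lines: aaiit qtg aao wpw wsww ozjzo rxi ges xtep upiw xdslc bvyrk nsjk dgj
Final line count: 14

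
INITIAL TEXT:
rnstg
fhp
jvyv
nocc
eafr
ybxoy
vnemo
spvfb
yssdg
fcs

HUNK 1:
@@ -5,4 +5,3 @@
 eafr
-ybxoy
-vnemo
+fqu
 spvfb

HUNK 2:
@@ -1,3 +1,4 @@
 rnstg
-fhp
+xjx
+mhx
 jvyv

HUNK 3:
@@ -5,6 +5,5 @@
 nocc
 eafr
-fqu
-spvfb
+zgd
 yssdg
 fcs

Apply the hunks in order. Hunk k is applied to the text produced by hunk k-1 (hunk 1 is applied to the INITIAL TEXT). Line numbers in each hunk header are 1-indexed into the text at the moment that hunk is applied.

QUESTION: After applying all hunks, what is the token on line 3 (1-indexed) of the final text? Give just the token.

Hunk 1: at line 5 remove [ybxoy,vnemo] add [fqu] -> 9 lines: rnstg fhp jvyv nocc eafr fqu spvfb yssdg fcs
Hunk 2: at line 1 remove [fhp] add [xjx,mhx] -> 10 lines: rnstg xjx mhx jvyv nocc eafr fqu spvfb yssdg fcs
Hunk 3: at line 5 remove [fqu,spvfb] add [zgd] -> 9 lines: rnstg xjx mhx jvyv nocc eafr zgd yssdg fcs
Final line 3: mhx

Answer: mhx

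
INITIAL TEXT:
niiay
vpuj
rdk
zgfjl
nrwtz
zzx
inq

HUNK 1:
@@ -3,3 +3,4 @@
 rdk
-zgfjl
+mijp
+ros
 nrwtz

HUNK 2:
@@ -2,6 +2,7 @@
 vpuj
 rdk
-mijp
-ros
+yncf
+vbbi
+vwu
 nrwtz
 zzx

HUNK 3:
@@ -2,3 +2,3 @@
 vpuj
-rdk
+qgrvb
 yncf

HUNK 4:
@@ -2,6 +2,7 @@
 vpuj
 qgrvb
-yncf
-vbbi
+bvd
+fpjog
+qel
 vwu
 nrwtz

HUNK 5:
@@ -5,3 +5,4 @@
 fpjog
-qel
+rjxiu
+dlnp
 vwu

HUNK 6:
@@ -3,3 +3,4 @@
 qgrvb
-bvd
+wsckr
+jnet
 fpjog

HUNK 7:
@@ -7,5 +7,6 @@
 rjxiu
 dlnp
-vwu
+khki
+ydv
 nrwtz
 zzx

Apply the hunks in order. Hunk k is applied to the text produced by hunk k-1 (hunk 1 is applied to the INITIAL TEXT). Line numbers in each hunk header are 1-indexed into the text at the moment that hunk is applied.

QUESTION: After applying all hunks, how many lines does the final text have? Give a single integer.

Answer: 13

Derivation:
Hunk 1: at line 3 remove [zgfjl] add [mijp,ros] -> 8 lines: niiay vpuj rdk mijp ros nrwtz zzx inq
Hunk 2: at line 2 remove [mijp,ros] add [yncf,vbbi,vwu] -> 9 lines: niiay vpuj rdk yncf vbbi vwu nrwtz zzx inq
Hunk 3: at line 2 remove [rdk] add [qgrvb] -> 9 lines: niiay vpuj qgrvb yncf vbbi vwu nrwtz zzx inq
Hunk 4: at line 2 remove [yncf,vbbi] add [bvd,fpjog,qel] -> 10 lines: niiay vpuj qgrvb bvd fpjog qel vwu nrwtz zzx inq
Hunk 5: at line 5 remove [qel] add [rjxiu,dlnp] -> 11 lines: niiay vpuj qgrvb bvd fpjog rjxiu dlnp vwu nrwtz zzx inq
Hunk 6: at line 3 remove [bvd] add [wsckr,jnet] -> 12 lines: niiay vpuj qgrvb wsckr jnet fpjog rjxiu dlnp vwu nrwtz zzx inq
Hunk 7: at line 7 remove [vwu] add [khki,ydv] -> 13 lines: niiay vpuj qgrvb wsckr jnet fpjog rjxiu dlnp khki ydv nrwtz zzx inq
Final line count: 13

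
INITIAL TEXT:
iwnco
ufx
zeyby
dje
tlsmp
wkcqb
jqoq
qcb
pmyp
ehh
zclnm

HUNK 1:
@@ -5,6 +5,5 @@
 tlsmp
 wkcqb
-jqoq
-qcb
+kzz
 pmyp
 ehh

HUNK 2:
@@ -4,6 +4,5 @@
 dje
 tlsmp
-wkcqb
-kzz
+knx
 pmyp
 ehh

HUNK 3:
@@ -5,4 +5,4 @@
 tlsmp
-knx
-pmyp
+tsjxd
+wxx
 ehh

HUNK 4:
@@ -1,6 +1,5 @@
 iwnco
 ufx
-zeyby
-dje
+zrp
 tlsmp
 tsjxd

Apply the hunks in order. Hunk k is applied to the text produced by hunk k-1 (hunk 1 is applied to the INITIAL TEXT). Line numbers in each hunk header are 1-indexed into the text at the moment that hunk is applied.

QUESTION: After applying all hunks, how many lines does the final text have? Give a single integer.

Answer: 8

Derivation:
Hunk 1: at line 5 remove [jqoq,qcb] add [kzz] -> 10 lines: iwnco ufx zeyby dje tlsmp wkcqb kzz pmyp ehh zclnm
Hunk 2: at line 4 remove [wkcqb,kzz] add [knx] -> 9 lines: iwnco ufx zeyby dje tlsmp knx pmyp ehh zclnm
Hunk 3: at line 5 remove [knx,pmyp] add [tsjxd,wxx] -> 9 lines: iwnco ufx zeyby dje tlsmp tsjxd wxx ehh zclnm
Hunk 4: at line 1 remove [zeyby,dje] add [zrp] -> 8 lines: iwnco ufx zrp tlsmp tsjxd wxx ehh zclnm
Final line count: 8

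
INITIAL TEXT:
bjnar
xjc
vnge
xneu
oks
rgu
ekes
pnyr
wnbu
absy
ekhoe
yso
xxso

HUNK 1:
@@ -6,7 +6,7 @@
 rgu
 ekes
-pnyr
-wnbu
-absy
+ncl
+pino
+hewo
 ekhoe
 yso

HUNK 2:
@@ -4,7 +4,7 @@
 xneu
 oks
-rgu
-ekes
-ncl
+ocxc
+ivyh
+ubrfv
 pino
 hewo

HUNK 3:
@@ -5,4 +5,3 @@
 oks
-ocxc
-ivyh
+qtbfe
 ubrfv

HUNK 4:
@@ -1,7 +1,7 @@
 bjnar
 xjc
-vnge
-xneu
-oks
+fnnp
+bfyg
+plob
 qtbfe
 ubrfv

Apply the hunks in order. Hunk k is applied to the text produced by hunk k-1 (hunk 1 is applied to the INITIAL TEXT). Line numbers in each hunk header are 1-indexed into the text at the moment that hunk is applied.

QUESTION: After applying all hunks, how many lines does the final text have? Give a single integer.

Hunk 1: at line 6 remove [pnyr,wnbu,absy] add [ncl,pino,hewo] -> 13 lines: bjnar xjc vnge xneu oks rgu ekes ncl pino hewo ekhoe yso xxso
Hunk 2: at line 4 remove [rgu,ekes,ncl] add [ocxc,ivyh,ubrfv] -> 13 lines: bjnar xjc vnge xneu oks ocxc ivyh ubrfv pino hewo ekhoe yso xxso
Hunk 3: at line 5 remove [ocxc,ivyh] add [qtbfe] -> 12 lines: bjnar xjc vnge xneu oks qtbfe ubrfv pino hewo ekhoe yso xxso
Hunk 4: at line 1 remove [vnge,xneu,oks] add [fnnp,bfyg,plob] -> 12 lines: bjnar xjc fnnp bfyg plob qtbfe ubrfv pino hewo ekhoe yso xxso
Final line count: 12

Answer: 12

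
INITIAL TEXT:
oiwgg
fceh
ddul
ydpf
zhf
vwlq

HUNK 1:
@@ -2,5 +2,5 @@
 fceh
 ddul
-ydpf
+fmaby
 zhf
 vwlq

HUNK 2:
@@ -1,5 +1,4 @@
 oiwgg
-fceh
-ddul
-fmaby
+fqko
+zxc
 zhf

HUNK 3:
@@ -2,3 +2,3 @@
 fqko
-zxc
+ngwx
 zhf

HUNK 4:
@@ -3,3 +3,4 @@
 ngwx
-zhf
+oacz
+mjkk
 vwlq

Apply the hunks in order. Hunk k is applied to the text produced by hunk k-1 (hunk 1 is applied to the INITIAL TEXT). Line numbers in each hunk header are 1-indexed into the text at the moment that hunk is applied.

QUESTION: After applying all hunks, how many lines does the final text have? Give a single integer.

Hunk 1: at line 2 remove [ydpf] add [fmaby] -> 6 lines: oiwgg fceh ddul fmaby zhf vwlq
Hunk 2: at line 1 remove [fceh,ddul,fmaby] add [fqko,zxc] -> 5 lines: oiwgg fqko zxc zhf vwlq
Hunk 3: at line 2 remove [zxc] add [ngwx] -> 5 lines: oiwgg fqko ngwx zhf vwlq
Hunk 4: at line 3 remove [zhf] add [oacz,mjkk] -> 6 lines: oiwgg fqko ngwx oacz mjkk vwlq
Final line count: 6

Answer: 6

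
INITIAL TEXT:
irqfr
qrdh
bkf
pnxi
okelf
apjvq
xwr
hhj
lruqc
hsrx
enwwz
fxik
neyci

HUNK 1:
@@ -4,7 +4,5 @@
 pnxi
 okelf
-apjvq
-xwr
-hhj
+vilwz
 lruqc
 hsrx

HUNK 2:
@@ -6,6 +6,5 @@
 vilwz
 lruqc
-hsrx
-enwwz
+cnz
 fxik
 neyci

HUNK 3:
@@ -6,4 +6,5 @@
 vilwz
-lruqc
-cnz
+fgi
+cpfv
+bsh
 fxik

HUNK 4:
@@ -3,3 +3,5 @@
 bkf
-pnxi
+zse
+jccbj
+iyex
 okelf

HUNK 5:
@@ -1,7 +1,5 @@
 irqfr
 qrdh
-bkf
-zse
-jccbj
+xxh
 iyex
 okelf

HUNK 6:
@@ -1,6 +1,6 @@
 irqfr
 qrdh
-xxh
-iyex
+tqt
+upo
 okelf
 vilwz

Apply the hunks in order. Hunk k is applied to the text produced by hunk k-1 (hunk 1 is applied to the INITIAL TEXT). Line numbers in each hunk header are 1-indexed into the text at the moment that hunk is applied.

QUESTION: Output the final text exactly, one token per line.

Answer: irqfr
qrdh
tqt
upo
okelf
vilwz
fgi
cpfv
bsh
fxik
neyci

Derivation:
Hunk 1: at line 4 remove [apjvq,xwr,hhj] add [vilwz] -> 11 lines: irqfr qrdh bkf pnxi okelf vilwz lruqc hsrx enwwz fxik neyci
Hunk 2: at line 6 remove [hsrx,enwwz] add [cnz] -> 10 lines: irqfr qrdh bkf pnxi okelf vilwz lruqc cnz fxik neyci
Hunk 3: at line 6 remove [lruqc,cnz] add [fgi,cpfv,bsh] -> 11 lines: irqfr qrdh bkf pnxi okelf vilwz fgi cpfv bsh fxik neyci
Hunk 4: at line 3 remove [pnxi] add [zse,jccbj,iyex] -> 13 lines: irqfr qrdh bkf zse jccbj iyex okelf vilwz fgi cpfv bsh fxik neyci
Hunk 5: at line 1 remove [bkf,zse,jccbj] add [xxh] -> 11 lines: irqfr qrdh xxh iyex okelf vilwz fgi cpfv bsh fxik neyci
Hunk 6: at line 1 remove [xxh,iyex] add [tqt,upo] -> 11 lines: irqfr qrdh tqt upo okelf vilwz fgi cpfv bsh fxik neyci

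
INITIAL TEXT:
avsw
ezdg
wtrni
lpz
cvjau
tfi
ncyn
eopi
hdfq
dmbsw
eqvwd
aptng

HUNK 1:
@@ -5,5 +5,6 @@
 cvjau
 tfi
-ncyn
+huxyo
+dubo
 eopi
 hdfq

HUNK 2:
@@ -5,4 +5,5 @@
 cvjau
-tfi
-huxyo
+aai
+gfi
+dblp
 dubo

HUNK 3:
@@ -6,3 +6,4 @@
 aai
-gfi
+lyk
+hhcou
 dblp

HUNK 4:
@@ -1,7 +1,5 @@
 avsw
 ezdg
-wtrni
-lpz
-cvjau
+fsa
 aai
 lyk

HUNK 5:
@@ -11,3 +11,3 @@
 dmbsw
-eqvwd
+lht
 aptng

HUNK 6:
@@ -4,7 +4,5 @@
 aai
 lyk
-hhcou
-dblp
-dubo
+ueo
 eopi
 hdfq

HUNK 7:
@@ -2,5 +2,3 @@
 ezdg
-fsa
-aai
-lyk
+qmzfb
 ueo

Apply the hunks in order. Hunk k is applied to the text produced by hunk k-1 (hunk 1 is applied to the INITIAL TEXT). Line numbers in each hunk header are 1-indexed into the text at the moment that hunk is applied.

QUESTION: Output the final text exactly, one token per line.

Answer: avsw
ezdg
qmzfb
ueo
eopi
hdfq
dmbsw
lht
aptng

Derivation:
Hunk 1: at line 5 remove [ncyn] add [huxyo,dubo] -> 13 lines: avsw ezdg wtrni lpz cvjau tfi huxyo dubo eopi hdfq dmbsw eqvwd aptng
Hunk 2: at line 5 remove [tfi,huxyo] add [aai,gfi,dblp] -> 14 lines: avsw ezdg wtrni lpz cvjau aai gfi dblp dubo eopi hdfq dmbsw eqvwd aptng
Hunk 3: at line 6 remove [gfi] add [lyk,hhcou] -> 15 lines: avsw ezdg wtrni lpz cvjau aai lyk hhcou dblp dubo eopi hdfq dmbsw eqvwd aptng
Hunk 4: at line 1 remove [wtrni,lpz,cvjau] add [fsa] -> 13 lines: avsw ezdg fsa aai lyk hhcou dblp dubo eopi hdfq dmbsw eqvwd aptng
Hunk 5: at line 11 remove [eqvwd] add [lht] -> 13 lines: avsw ezdg fsa aai lyk hhcou dblp dubo eopi hdfq dmbsw lht aptng
Hunk 6: at line 4 remove [hhcou,dblp,dubo] add [ueo] -> 11 lines: avsw ezdg fsa aai lyk ueo eopi hdfq dmbsw lht aptng
Hunk 7: at line 2 remove [fsa,aai,lyk] add [qmzfb] -> 9 lines: avsw ezdg qmzfb ueo eopi hdfq dmbsw lht aptng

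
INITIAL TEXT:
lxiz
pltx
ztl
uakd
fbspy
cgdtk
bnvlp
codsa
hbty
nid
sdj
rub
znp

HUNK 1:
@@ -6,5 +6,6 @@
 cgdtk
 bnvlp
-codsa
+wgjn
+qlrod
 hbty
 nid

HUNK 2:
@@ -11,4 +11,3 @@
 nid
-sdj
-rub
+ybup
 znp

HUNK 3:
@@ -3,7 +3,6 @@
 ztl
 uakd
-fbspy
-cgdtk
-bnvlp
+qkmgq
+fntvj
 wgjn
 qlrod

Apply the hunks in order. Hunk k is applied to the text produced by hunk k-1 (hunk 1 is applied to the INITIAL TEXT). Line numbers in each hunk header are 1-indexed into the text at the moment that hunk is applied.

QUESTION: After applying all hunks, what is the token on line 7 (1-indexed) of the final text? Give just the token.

Hunk 1: at line 6 remove [codsa] add [wgjn,qlrod] -> 14 lines: lxiz pltx ztl uakd fbspy cgdtk bnvlp wgjn qlrod hbty nid sdj rub znp
Hunk 2: at line 11 remove [sdj,rub] add [ybup] -> 13 lines: lxiz pltx ztl uakd fbspy cgdtk bnvlp wgjn qlrod hbty nid ybup znp
Hunk 3: at line 3 remove [fbspy,cgdtk,bnvlp] add [qkmgq,fntvj] -> 12 lines: lxiz pltx ztl uakd qkmgq fntvj wgjn qlrod hbty nid ybup znp
Final line 7: wgjn

Answer: wgjn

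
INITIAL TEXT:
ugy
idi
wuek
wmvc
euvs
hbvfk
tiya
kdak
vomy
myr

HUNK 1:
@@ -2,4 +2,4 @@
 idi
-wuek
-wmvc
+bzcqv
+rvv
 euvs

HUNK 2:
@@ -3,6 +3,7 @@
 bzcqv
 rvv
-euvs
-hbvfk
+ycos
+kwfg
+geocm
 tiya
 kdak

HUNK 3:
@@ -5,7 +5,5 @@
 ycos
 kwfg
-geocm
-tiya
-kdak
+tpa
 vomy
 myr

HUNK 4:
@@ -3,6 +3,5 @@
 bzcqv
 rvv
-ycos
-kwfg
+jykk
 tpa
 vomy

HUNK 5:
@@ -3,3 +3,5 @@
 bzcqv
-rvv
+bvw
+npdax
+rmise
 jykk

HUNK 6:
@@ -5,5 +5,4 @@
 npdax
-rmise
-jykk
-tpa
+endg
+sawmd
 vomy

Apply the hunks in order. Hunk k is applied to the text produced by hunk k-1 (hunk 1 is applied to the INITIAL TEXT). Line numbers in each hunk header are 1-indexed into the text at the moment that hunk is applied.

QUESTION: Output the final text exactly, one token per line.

Answer: ugy
idi
bzcqv
bvw
npdax
endg
sawmd
vomy
myr

Derivation:
Hunk 1: at line 2 remove [wuek,wmvc] add [bzcqv,rvv] -> 10 lines: ugy idi bzcqv rvv euvs hbvfk tiya kdak vomy myr
Hunk 2: at line 3 remove [euvs,hbvfk] add [ycos,kwfg,geocm] -> 11 lines: ugy idi bzcqv rvv ycos kwfg geocm tiya kdak vomy myr
Hunk 3: at line 5 remove [geocm,tiya,kdak] add [tpa] -> 9 lines: ugy idi bzcqv rvv ycos kwfg tpa vomy myr
Hunk 4: at line 3 remove [ycos,kwfg] add [jykk] -> 8 lines: ugy idi bzcqv rvv jykk tpa vomy myr
Hunk 5: at line 3 remove [rvv] add [bvw,npdax,rmise] -> 10 lines: ugy idi bzcqv bvw npdax rmise jykk tpa vomy myr
Hunk 6: at line 5 remove [rmise,jykk,tpa] add [endg,sawmd] -> 9 lines: ugy idi bzcqv bvw npdax endg sawmd vomy myr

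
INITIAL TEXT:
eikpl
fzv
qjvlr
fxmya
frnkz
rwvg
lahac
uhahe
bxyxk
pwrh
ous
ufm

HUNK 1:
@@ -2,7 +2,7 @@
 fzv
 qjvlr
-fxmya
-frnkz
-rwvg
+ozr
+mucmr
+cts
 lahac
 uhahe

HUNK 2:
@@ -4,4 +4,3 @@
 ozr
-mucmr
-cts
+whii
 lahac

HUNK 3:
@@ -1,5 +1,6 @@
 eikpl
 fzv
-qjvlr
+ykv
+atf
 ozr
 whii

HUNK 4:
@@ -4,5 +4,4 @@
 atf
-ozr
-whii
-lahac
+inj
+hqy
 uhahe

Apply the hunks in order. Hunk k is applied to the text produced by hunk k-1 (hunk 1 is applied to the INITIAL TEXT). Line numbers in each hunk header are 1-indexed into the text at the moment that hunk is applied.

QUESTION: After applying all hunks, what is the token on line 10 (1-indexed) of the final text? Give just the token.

Answer: ous

Derivation:
Hunk 1: at line 2 remove [fxmya,frnkz,rwvg] add [ozr,mucmr,cts] -> 12 lines: eikpl fzv qjvlr ozr mucmr cts lahac uhahe bxyxk pwrh ous ufm
Hunk 2: at line 4 remove [mucmr,cts] add [whii] -> 11 lines: eikpl fzv qjvlr ozr whii lahac uhahe bxyxk pwrh ous ufm
Hunk 3: at line 1 remove [qjvlr] add [ykv,atf] -> 12 lines: eikpl fzv ykv atf ozr whii lahac uhahe bxyxk pwrh ous ufm
Hunk 4: at line 4 remove [ozr,whii,lahac] add [inj,hqy] -> 11 lines: eikpl fzv ykv atf inj hqy uhahe bxyxk pwrh ous ufm
Final line 10: ous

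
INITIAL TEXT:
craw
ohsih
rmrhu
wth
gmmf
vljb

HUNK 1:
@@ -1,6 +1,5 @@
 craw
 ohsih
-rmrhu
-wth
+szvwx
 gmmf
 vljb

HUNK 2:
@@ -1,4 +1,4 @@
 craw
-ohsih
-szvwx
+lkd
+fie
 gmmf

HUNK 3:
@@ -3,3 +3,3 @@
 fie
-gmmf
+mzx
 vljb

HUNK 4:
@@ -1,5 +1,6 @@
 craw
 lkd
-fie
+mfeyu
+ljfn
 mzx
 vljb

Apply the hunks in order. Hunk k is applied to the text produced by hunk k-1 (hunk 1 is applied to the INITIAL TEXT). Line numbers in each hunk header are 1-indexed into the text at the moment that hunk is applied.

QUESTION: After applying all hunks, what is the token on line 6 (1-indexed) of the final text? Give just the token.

Hunk 1: at line 1 remove [rmrhu,wth] add [szvwx] -> 5 lines: craw ohsih szvwx gmmf vljb
Hunk 2: at line 1 remove [ohsih,szvwx] add [lkd,fie] -> 5 lines: craw lkd fie gmmf vljb
Hunk 3: at line 3 remove [gmmf] add [mzx] -> 5 lines: craw lkd fie mzx vljb
Hunk 4: at line 1 remove [fie] add [mfeyu,ljfn] -> 6 lines: craw lkd mfeyu ljfn mzx vljb
Final line 6: vljb

Answer: vljb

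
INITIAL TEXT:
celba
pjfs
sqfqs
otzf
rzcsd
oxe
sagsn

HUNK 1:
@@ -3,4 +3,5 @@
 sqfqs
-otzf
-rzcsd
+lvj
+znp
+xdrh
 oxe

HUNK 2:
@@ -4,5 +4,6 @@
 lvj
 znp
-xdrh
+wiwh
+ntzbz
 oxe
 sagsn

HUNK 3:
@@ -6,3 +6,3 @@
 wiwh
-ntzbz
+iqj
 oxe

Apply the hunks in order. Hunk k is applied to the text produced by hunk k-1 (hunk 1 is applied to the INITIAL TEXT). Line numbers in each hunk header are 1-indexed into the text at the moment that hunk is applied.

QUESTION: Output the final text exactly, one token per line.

Hunk 1: at line 3 remove [otzf,rzcsd] add [lvj,znp,xdrh] -> 8 lines: celba pjfs sqfqs lvj znp xdrh oxe sagsn
Hunk 2: at line 4 remove [xdrh] add [wiwh,ntzbz] -> 9 lines: celba pjfs sqfqs lvj znp wiwh ntzbz oxe sagsn
Hunk 3: at line 6 remove [ntzbz] add [iqj] -> 9 lines: celba pjfs sqfqs lvj znp wiwh iqj oxe sagsn

Answer: celba
pjfs
sqfqs
lvj
znp
wiwh
iqj
oxe
sagsn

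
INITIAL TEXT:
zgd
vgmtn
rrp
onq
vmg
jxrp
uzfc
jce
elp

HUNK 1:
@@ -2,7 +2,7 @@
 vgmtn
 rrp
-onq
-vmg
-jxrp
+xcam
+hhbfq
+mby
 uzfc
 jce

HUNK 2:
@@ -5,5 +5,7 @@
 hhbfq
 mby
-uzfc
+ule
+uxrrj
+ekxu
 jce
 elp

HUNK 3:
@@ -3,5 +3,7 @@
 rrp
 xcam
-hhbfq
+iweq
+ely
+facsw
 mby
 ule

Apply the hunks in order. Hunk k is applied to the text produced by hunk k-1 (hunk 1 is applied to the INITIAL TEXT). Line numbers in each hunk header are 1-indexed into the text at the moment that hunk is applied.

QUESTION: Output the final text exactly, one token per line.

Hunk 1: at line 2 remove [onq,vmg,jxrp] add [xcam,hhbfq,mby] -> 9 lines: zgd vgmtn rrp xcam hhbfq mby uzfc jce elp
Hunk 2: at line 5 remove [uzfc] add [ule,uxrrj,ekxu] -> 11 lines: zgd vgmtn rrp xcam hhbfq mby ule uxrrj ekxu jce elp
Hunk 3: at line 3 remove [hhbfq] add [iweq,ely,facsw] -> 13 lines: zgd vgmtn rrp xcam iweq ely facsw mby ule uxrrj ekxu jce elp

Answer: zgd
vgmtn
rrp
xcam
iweq
ely
facsw
mby
ule
uxrrj
ekxu
jce
elp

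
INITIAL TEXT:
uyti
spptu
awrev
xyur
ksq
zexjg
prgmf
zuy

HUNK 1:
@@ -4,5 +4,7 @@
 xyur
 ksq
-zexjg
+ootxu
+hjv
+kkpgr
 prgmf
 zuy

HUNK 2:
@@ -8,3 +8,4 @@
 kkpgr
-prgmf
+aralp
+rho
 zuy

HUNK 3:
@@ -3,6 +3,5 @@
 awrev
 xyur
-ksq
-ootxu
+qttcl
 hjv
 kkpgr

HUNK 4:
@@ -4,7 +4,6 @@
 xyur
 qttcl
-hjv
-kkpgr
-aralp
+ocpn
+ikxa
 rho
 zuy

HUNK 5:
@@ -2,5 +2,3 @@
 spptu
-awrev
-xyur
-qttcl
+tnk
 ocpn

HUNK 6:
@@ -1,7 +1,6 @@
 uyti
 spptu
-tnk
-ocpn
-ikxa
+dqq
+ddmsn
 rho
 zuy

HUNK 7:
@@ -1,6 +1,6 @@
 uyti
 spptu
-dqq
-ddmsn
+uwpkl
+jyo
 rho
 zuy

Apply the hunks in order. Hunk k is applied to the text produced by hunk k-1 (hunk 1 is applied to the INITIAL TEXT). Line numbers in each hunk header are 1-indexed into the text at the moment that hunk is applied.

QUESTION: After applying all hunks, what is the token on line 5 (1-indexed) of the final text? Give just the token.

Hunk 1: at line 4 remove [zexjg] add [ootxu,hjv,kkpgr] -> 10 lines: uyti spptu awrev xyur ksq ootxu hjv kkpgr prgmf zuy
Hunk 2: at line 8 remove [prgmf] add [aralp,rho] -> 11 lines: uyti spptu awrev xyur ksq ootxu hjv kkpgr aralp rho zuy
Hunk 3: at line 3 remove [ksq,ootxu] add [qttcl] -> 10 lines: uyti spptu awrev xyur qttcl hjv kkpgr aralp rho zuy
Hunk 4: at line 4 remove [hjv,kkpgr,aralp] add [ocpn,ikxa] -> 9 lines: uyti spptu awrev xyur qttcl ocpn ikxa rho zuy
Hunk 5: at line 2 remove [awrev,xyur,qttcl] add [tnk] -> 7 lines: uyti spptu tnk ocpn ikxa rho zuy
Hunk 6: at line 1 remove [tnk,ocpn,ikxa] add [dqq,ddmsn] -> 6 lines: uyti spptu dqq ddmsn rho zuy
Hunk 7: at line 1 remove [dqq,ddmsn] add [uwpkl,jyo] -> 6 lines: uyti spptu uwpkl jyo rho zuy
Final line 5: rho

Answer: rho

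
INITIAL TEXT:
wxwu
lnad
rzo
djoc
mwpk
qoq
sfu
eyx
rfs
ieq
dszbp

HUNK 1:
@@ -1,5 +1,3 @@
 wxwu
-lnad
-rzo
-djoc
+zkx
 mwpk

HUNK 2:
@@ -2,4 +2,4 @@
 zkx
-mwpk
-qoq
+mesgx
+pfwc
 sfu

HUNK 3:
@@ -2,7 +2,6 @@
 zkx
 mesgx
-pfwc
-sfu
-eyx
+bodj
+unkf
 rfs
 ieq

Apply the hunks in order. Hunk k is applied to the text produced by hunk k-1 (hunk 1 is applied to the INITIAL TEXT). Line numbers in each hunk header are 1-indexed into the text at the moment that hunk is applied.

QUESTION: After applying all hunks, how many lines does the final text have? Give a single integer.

Answer: 8

Derivation:
Hunk 1: at line 1 remove [lnad,rzo,djoc] add [zkx] -> 9 lines: wxwu zkx mwpk qoq sfu eyx rfs ieq dszbp
Hunk 2: at line 2 remove [mwpk,qoq] add [mesgx,pfwc] -> 9 lines: wxwu zkx mesgx pfwc sfu eyx rfs ieq dszbp
Hunk 3: at line 2 remove [pfwc,sfu,eyx] add [bodj,unkf] -> 8 lines: wxwu zkx mesgx bodj unkf rfs ieq dszbp
Final line count: 8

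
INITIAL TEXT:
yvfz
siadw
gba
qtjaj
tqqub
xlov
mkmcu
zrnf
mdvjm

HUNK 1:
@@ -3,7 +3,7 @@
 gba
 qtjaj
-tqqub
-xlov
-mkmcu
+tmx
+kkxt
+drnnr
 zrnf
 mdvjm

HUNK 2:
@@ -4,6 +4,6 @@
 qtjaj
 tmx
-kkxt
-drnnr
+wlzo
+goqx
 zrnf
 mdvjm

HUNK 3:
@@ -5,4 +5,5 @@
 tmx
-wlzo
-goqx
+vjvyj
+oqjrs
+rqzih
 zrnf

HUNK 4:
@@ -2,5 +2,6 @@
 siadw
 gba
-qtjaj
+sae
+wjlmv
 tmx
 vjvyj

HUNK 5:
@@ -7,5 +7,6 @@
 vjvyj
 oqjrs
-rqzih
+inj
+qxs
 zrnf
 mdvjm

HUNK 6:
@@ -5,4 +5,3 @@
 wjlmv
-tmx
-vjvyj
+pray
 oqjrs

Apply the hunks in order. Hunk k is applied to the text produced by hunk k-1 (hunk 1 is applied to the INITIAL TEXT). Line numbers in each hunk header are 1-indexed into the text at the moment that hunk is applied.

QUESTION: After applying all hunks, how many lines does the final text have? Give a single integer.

Answer: 11

Derivation:
Hunk 1: at line 3 remove [tqqub,xlov,mkmcu] add [tmx,kkxt,drnnr] -> 9 lines: yvfz siadw gba qtjaj tmx kkxt drnnr zrnf mdvjm
Hunk 2: at line 4 remove [kkxt,drnnr] add [wlzo,goqx] -> 9 lines: yvfz siadw gba qtjaj tmx wlzo goqx zrnf mdvjm
Hunk 3: at line 5 remove [wlzo,goqx] add [vjvyj,oqjrs,rqzih] -> 10 lines: yvfz siadw gba qtjaj tmx vjvyj oqjrs rqzih zrnf mdvjm
Hunk 4: at line 2 remove [qtjaj] add [sae,wjlmv] -> 11 lines: yvfz siadw gba sae wjlmv tmx vjvyj oqjrs rqzih zrnf mdvjm
Hunk 5: at line 7 remove [rqzih] add [inj,qxs] -> 12 lines: yvfz siadw gba sae wjlmv tmx vjvyj oqjrs inj qxs zrnf mdvjm
Hunk 6: at line 5 remove [tmx,vjvyj] add [pray] -> 11 lines: yvfz siadw gba sae wjlmv pray oqjrs inj qxs zrnf mdvjm
Final line count: 11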